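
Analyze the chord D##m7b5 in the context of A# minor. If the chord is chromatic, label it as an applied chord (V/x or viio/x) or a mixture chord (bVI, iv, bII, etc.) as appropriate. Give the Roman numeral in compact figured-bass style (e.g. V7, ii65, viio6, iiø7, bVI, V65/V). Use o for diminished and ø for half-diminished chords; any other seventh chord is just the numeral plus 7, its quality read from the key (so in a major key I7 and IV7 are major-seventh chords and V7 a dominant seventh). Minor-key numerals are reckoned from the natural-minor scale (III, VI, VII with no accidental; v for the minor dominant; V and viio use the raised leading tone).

viiø7/V

The pitches D##-F##-A#-C## form a half-diminished seventh chord rooted on D##.
D## sits a half step below E# (V in A# minor); a diminished chord there is the applied leading-tone chord of V.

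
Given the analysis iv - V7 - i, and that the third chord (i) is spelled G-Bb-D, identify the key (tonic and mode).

The anchor chord is a minor triad on G, labeled i.
If G is scale degree 1 and the mode makes that degree carry a minor triad, the tonic is G and the mode is minor.

G minor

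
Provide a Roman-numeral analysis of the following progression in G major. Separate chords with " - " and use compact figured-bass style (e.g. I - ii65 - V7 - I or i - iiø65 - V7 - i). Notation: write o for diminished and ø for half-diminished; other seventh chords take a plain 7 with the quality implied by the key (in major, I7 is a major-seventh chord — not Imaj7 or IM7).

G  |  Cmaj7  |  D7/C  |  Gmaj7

I - IV7 - V42 - I7

G: root G is the tonic; major triad there is I.
Cmaj7: root C is the subdominant; major seventh chord there is IV7.
D7/C: root D is the dominant; dominant seventh chord there is V42.
Gmaj7 has root G, degree 1 in G major, so I7.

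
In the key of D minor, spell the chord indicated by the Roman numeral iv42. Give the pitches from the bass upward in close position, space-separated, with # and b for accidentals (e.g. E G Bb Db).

F G Bb D

The numeral's case and figure indicate a minor seventh chord. In D minor its root, the fourth degree, is G.
Stacking thirds from G gives G-Bb-D-F.
The figured bass 42 indicates third inversion, placing the seventh (F) in the bass: F-G-Bb-D.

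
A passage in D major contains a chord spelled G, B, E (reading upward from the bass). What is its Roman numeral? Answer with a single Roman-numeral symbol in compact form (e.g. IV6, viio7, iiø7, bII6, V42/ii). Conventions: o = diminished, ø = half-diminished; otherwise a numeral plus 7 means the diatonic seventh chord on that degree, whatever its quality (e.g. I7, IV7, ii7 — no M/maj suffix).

Stacked in thirds the chord is E-G-B: a minor triad on E.
In D major, E is the supertonic; the diatonic minor triad there is ii.
With G in the bass the chord is in first inversion, so the figured bass is 6.

ii6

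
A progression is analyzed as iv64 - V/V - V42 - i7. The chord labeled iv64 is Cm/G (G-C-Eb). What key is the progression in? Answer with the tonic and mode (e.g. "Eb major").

G minor

iv64 is given as G-C-Eb — a minor triad with root C.
Counting down 3 scale steps from C places the tonic on G; a minor triad on degree 4 is diatonic only in minor.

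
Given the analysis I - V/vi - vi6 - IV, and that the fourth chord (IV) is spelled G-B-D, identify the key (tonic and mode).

D major

IV is given as G-B-D — a major triad with root G.
IV on G implies G is the subdominant; that puts the tonic at D, and the uppercase numeral fits major mode.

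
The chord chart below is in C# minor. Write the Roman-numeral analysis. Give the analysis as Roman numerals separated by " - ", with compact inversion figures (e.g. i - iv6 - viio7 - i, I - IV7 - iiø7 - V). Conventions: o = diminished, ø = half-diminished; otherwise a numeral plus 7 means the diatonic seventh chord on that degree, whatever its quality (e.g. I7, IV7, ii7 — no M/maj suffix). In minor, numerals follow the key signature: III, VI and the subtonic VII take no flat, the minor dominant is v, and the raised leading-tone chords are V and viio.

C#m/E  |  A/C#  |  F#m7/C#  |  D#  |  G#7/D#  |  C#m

C#m/E: root C# is the tonic; minor triad there is i6.
A/C#: root A is the submediant; major triad there is VI6.
F#m7/C#: root F# is the subdominant; minor seventh chord there is iv43.
D#: chromatic; D# is V of V, so V/V.
G#7/D# has root G#, degree 5 in C# minor, so V43.
C#m: root C# is the tonic; minor triad there is i.

i6 - VI6 - iv43 - V/V - V43 - i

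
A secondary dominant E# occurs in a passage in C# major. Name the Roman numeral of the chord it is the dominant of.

The chord is a major triad on E#.
A dominant resolves down a perfect fifth: E# → A#. In C# major, A# is scale degree 6, i.e. vi.

vi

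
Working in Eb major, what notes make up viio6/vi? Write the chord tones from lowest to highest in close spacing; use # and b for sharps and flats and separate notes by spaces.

D F B

The slash marks an applied leading-tone chord: viio of vi. In Eb major, vi is C, so the leading tone to it is B, a half step below.
Building a diminished triad on B gives B-D-F.
With the 6 figure the chord is in first inversion; from the bass D upward in close position it reads D-F-B.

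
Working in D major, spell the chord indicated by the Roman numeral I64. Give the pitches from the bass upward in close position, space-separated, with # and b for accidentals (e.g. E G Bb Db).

A D F#

The numeral's case and figure indicate a major triad. In D major its root, scale degree 1, is D.
Stacking thirds from D gives D-F#-A.
With the 64 figure the chord is in second inversion; from the bass A upward in close position it reads A-D-F#.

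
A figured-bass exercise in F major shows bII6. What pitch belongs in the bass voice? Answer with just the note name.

Bb

bII in F major has root Gb; the chord is Gb-Bb-Db.
The figure 6 means first inversion — the third is in the bass.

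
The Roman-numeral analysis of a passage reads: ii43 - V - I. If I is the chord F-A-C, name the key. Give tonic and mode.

F major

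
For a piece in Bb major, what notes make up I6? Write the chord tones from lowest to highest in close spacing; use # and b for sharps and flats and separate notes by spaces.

The numeral's case and figure indicate a major triad. In Bb major its root, the first degree, is Bb.
That chord is spelled Bb-D-F.
The figured bass 6 indicates first inversion, placing the third (D) in the bass: D-F-Bb.

D F Bb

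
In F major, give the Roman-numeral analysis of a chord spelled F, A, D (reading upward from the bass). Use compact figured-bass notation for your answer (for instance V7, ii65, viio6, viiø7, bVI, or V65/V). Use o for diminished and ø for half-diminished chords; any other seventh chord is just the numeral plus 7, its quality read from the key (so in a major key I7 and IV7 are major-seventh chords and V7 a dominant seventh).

Stacked in thirds the chord is D-F-A: a minor triad on D.
D is scale degree 6 in F major, and a minor triad on that degree is written vi.
With F in the bass the chord is in first inversion, so the figured bass is 6.

vi6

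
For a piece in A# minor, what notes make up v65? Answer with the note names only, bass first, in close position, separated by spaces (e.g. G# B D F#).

G# B# D# E#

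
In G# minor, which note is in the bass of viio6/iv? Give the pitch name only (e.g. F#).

D#

The applied chord viio6/iv is rooted on B#: B#-D#-F#.
The figure 6 means first inversion — the third is in the bass.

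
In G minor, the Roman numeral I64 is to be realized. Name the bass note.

I in G minor has root G; the chord is G-B-D.
The figure 64 means second inversion — the fifth is in the bass.

D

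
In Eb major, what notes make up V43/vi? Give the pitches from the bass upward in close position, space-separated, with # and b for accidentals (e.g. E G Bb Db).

V43/vi is a secondary dominant — the dominant seventh of vi. vi in Eb major is C, so the applied chord's root is G, a perfect fifth above.
Building a dominant seventh chord on G gives G-B-D-F.
With the 43 figure the chord is in second inversion; from the bass D upward in close position it reads D-F-G-B.

D F G B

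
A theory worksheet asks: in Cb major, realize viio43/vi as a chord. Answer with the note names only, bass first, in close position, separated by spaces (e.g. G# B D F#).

The slash marks an applied leading-tone chord: viio of vi. In Cb major, vi is Ab, so the leading tone to it is G, a half step below.
Building a fully diminished seventh chord on G gives G-Bb-Db-Fb.
The figured bass 43 indicates second inversion, placing the fifth (Db) in the bass: Db-Fb-G-Bb.

Db Fb G Bb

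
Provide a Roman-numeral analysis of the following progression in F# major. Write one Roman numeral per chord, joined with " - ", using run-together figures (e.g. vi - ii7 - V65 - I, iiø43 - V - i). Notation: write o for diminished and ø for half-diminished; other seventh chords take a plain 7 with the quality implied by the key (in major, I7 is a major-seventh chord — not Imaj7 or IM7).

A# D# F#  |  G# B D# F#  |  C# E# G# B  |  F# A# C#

vi64 - ii7 - V7 - I

A#-D#-F#: minor triad on D# = scale degree 6 → vi64.
G#-B-D#-F#: minor seventh chord on G# = scale degree 2 → ii7.
C#-E#-G#-B: dominant seventh chord on C# = scale degree 5 → V7.
F#-A#-C#: major triad on F# = scale degree 1 → I.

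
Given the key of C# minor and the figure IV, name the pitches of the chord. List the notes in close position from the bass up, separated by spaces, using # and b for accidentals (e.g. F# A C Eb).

F# A# C#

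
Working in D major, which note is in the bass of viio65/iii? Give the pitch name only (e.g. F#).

G#

The applied chord viio65/iii is rooted on E#: E#-G#-B-D.
The figure 65 means first inversion — the third is in the bass.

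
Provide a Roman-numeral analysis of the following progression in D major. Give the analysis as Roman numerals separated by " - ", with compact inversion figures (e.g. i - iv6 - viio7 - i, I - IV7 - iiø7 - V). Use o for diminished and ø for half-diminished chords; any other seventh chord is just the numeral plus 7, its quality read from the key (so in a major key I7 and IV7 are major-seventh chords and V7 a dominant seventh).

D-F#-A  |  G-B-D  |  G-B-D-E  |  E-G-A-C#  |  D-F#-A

I - IV - ii65 - V43 - I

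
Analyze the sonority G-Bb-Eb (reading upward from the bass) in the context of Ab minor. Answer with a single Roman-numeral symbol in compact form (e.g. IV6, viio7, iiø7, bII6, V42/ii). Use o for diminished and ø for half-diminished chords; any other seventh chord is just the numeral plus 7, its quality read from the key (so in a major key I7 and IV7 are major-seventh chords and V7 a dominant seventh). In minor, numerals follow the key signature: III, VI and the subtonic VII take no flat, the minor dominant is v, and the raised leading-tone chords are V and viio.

V6

Stacked in thirds the chord is Eb-G-Bb: a major triad on Eb.
Eb is scale degree 5 in Ab minor, and a major triad on that degree is written V.
With G in the bass the chord is in first inversion, so the figured bass is 6.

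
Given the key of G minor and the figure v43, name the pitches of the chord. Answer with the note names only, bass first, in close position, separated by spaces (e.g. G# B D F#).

A C D F

In G minor, scale degree 5 is D, and the diatonic chord built there is a minor seventh chord.
That chord is spelled D-F-A-C.
The figured bass 43 indicates second inversion, placing the fifth (A) in the bass: A-C-D-F.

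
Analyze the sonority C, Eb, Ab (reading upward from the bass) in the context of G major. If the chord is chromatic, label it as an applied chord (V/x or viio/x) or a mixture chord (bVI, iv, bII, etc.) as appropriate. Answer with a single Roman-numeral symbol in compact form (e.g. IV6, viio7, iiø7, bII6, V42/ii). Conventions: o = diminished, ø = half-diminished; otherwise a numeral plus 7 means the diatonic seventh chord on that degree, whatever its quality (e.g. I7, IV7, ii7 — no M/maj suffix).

Stacked in thirds the chord is Ab-C-Eb: a major triad on Ab.
Ab is the lowered second degree of G major (diatonic 2 would be A). This is the Neapolitan sixth — a major triad on the lowered second degree, here in its customary first inversion.
With C in the bass the chord is in first inversion, so the figured bass is 6.

bII6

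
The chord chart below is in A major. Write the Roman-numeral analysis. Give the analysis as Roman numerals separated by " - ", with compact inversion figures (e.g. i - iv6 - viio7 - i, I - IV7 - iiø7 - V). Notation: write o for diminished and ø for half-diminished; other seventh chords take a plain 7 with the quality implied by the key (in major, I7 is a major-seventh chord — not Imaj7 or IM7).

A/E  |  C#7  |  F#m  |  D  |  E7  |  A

I64 - V7/vi - vi - IV - V7 - I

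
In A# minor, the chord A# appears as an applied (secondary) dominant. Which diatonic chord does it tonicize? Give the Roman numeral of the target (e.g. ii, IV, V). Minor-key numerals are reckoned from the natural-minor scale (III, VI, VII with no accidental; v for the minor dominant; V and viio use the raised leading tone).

iv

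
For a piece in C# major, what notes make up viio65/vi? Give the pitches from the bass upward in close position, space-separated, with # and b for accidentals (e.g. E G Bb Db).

B# D# F# G##

viio65/vi is a secondary leading-tone chord. The target vi is A# in C# major; the applied chord is rooted a semitone below, on G##.
Building a fully diminished seventh chord on G## gives G##-B#-D#-F#.
With the 65 figure the chord is in first inversion; from the bass B# upward in close position it reads B#-D#-F#-G##.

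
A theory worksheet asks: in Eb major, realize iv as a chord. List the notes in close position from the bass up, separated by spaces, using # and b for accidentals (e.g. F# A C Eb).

Ab Cb Eb

iv is the minor subdominant, borrowed from the parallel minor. In Eb major that root is Ab.
So the chord is Ab-Cb-Eb.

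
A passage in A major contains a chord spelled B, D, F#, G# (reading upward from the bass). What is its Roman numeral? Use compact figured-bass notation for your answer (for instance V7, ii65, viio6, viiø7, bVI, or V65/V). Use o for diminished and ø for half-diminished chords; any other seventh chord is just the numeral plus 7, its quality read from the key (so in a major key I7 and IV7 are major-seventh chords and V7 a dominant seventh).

The pitches G#-B-D-F# form a half-diminished seventh chord rooted on G#.
G# is scale degree 7 in A major, and a half-diminished seventh chord on that degree is written viiø7.
With B in the bass the chord is in first inversion, so the figured bass is 65.

viiø65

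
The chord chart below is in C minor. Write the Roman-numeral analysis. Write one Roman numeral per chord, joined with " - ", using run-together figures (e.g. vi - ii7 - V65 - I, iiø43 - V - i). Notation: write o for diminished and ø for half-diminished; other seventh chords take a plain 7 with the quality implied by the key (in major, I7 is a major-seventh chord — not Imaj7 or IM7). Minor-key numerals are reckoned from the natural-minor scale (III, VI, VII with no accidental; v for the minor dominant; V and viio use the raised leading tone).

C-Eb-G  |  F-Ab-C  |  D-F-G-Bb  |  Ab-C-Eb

i - iv - v43 - VI

C-Eb-G: root C is the tonic; minor triad there is i.
F-Ab-C: root F is the subdominant; minor triad there is iv.
D-F-G-Bb: root G is the dominant; minor seventh chord there is v43.
Ab-C-Eb has root Ab, degree 6 in C minor, so VI.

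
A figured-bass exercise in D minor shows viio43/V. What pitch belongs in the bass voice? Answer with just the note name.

The applied chord viio43/V is rooted on G#: G#-B-D-F.
The figure 43 means second inversion — the fifth is in the bass.

D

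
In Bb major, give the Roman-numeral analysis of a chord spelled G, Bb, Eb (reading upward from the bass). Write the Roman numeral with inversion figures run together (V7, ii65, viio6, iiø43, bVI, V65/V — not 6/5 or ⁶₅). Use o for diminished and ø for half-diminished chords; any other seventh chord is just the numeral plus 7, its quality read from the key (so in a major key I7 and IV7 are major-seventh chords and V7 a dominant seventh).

IV6

Stacked in thirds the chord is Eb-G-Bb: a major triad on Eb.
Eb is scale degree 4 in Bb major, and a major triad on that degree is written IV.
With G in the bass the chord is in first inversion, so the figured bass is 6.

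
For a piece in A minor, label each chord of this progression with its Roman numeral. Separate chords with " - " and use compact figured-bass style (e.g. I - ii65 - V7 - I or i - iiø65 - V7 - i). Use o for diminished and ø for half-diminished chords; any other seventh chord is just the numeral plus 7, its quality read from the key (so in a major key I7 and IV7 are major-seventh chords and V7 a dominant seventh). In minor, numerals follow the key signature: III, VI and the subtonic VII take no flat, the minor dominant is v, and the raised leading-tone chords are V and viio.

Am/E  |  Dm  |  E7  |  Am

Am/E: minor triad on A = scale degree 1 → i64.
Dm has root D, degree 4 in A minor, so iv.
E7 has root E, degree 5 in A minor, so V7.
Am: minor triad on A = scale degree 1 → i.

i64 - iv - V7 - i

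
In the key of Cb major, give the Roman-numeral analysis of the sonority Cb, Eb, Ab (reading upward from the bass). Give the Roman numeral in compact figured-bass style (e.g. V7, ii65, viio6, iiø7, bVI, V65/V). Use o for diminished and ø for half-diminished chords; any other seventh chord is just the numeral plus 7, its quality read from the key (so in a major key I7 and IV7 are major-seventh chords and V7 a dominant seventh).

vi6

The pitches Ab-Cb-Eb form a minor triad rooted on Ab.
In Cb major, Ab is the submediant; the diatonic minor triad there is vi.
With Cb in the bass the chord is in first inversion, so the figured bass is 6.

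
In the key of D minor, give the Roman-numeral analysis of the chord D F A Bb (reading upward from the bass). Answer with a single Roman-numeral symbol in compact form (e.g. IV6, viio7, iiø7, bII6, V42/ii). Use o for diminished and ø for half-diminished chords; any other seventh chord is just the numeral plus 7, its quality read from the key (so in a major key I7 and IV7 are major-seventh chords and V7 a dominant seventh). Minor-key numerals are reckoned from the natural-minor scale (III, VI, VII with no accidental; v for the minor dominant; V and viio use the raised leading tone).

VI65

Stacked in thirds the chord is Bb-D-F-A: a major seventh chord on Bb.
In D minor, Bb is the submediant; the diatonic major seventh chord there is VI7.
With D in the bass the chord is in first inversion, so the figured bass is 65.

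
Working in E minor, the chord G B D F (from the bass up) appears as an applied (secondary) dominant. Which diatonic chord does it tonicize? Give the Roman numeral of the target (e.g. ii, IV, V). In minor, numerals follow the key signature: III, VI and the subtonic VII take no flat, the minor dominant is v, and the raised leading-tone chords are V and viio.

The chord is a dominant seventh chord on G.
A dominant resolves down a perfect fifth: G → C. In E minor, C is scale degree 6, i.e. VI.

VI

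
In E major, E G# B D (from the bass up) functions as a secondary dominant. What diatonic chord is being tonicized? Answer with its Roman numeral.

The chord is a dominant seventh chord on E.
A dominant resolves down a perfect fifth: E → A. In E major, A is scale degree 4, i.e. IV.

IV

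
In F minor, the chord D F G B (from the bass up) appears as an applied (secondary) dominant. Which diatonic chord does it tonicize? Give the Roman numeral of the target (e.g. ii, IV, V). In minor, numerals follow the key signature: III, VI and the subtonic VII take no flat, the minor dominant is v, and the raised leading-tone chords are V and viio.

The chord is a dominant seventh chord on G.
A dominant resolves down a perfect fifth: G → C. In F minor, C is scale degree 5, i.e. V.

V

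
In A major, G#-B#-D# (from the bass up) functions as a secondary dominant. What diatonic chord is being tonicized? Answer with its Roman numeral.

The chord is a major triad on G#.
A dominant resolves down a perfect fifth: G# → C#. In A major, C# is scale degree 3, i.e. iii.

iii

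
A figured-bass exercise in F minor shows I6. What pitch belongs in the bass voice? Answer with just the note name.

I in F minor has root F; the chord is F-A-C.
The figure 6 means first inversion — the third is in the bass.

A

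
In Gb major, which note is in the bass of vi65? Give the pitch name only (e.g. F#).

Gb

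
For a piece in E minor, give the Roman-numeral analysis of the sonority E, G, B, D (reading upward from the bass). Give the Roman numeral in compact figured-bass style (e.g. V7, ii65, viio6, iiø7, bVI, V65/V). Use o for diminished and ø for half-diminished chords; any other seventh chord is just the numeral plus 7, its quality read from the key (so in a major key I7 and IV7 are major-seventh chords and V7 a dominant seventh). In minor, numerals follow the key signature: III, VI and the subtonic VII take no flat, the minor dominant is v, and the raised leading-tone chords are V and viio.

Stacked in thirds the chord is E-G-B-D: a minor seventh chord on E.
E is scale degree 1 in E minor, and a minor seventh chord on that degree is written i7.

i7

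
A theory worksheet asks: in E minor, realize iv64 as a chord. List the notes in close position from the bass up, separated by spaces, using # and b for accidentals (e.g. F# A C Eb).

The numeral's case and figure indicate a minor triad. In E minor its root, the fourth degree, is A.
That chord is spelled A-C-E.
With the 64 figure the chord is in second inversion; from the bass E upward in close position it reads E-A-C.

E A C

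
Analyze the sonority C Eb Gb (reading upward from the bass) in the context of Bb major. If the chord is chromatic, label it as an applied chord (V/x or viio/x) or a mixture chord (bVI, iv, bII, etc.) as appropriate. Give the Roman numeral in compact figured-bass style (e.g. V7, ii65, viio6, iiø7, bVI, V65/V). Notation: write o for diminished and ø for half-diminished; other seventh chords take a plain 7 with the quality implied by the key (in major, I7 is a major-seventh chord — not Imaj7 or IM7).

Stacked in thirds the chord is C-Eb-Gb: a diminished triad on C.
C is the second degree of Bb major. This is the diminished supertonic triad, borrowed from the parallel minor.

iio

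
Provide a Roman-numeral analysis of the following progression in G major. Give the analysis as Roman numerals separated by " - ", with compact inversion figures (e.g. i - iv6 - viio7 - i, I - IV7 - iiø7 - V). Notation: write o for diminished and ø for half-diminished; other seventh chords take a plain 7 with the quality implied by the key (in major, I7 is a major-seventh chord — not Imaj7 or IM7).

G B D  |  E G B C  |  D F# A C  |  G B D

G-B-D: root G is the tonic; major triad there is I.
E-G-B-C has root C, degree 4 in G major, so IV65.
D-F#-A-C: dominant seventh chord on D = scale degree 5 → V7.
G-B-D: root G is the tonic; major triad there is I.

I - IV65 - V7 - I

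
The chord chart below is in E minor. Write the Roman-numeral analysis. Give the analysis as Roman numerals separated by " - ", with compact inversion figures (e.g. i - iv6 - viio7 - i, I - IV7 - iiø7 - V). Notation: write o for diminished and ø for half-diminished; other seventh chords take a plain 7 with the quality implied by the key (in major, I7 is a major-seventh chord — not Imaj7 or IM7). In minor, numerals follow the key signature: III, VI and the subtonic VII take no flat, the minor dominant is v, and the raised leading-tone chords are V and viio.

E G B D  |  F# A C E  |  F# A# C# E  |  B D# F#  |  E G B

i7 - iiø7 - V7/V - V - i

E-G-B-D: minor seventh chord on E = scale degree 1 → i7.
F#-A-C-E: root F# is the supertonic; half-diminished seventh chord there is iiø7.
F#-A#-C#-E: chromatic; F# is V of V, so V7/V.
B-D#-F# has root B, degree 5 in E minor, so V.
E-G-B: root E is the tonic; minor triad there is i.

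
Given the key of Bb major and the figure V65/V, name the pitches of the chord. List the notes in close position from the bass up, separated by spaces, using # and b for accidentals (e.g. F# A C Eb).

V65/V is a secondary dominant — the dominant seventh of V. V in Bb major is F, so the applied chord's root is C, a perfect fifth above.
Building a dominant seventh chord on C gives C-E-G-Bb.
The figured bass 65 indicates first inversion, placing the third (E) in the bass: E-G-Bb-C.

E G Bb C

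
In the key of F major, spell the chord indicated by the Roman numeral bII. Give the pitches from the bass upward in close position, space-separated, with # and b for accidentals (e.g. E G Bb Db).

Gb Bb Db

Scale degree 2 in F major is G; lowering it a half step gives Gb. bII is the Neapolitan chord — a major triad on the lowered second degree.
So the chord is Gb-Bb-Db.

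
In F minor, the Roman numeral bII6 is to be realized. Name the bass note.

bII in F minor has root Gb; the chord is Gb-Bb-Db.
The figure 6 means first inversion — the third is in the bass.

Bb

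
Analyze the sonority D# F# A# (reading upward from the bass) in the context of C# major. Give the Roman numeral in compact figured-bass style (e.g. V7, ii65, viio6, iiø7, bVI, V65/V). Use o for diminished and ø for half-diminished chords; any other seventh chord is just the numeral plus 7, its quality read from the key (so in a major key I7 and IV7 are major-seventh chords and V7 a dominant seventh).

ii

Stacked in thirds the chord is D#-F#-A#: a minor triad on D#.
D# is scale degree 2 in C# major, and a minor triad on that degree is written ii.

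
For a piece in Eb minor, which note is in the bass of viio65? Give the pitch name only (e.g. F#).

F

viio in Eb minor has root D; the chord is D-F-Ab-Cb.
The figure 65 means first inversion — the third is in the bass.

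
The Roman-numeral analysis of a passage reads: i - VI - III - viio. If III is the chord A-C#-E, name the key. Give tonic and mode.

F# minor

The anchor chord is a major triad on A, labeled III.
Counting down 2 scale steps from A places the tonic on F#; a major triad on degree 3 is diatonic only in minor.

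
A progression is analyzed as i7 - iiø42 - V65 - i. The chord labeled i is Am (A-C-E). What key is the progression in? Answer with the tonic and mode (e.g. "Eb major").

The anchor chord is a minor triad on A, labeled i.
If A is scale degree 1 and the mode makes that degree carry a minor triad, the tonic is A and the mode is minor.

A minor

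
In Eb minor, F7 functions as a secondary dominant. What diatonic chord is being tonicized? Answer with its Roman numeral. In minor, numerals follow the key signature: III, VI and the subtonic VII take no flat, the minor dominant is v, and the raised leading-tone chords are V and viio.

V

The chord is a dominant seventh chord on F.
A dominant resolves down a perfect fifth: F → Bb. In Eb minor, Bb is scale degree 5, i.e. V.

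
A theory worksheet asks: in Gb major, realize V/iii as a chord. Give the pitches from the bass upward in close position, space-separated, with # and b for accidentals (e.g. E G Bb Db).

The slash means an applied dominant: we want the dominant of iii. In Gb major, iii is Bb minor, and its dominant is built on F.
Building a major triad on F gives F-A-C.

F A C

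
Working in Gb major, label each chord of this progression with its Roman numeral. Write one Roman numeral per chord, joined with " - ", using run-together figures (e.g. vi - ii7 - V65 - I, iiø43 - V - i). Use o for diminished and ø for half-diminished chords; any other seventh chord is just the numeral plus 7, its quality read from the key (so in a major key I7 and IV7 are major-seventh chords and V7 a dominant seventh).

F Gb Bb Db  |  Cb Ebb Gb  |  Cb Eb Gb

I42 - iv - IV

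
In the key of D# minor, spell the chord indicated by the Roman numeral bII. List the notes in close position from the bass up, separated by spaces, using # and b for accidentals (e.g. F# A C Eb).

E G# B

Scale degree 2 in D# minor is E#; lowering it a half step gives E. bII is the Neapolitan chord — a major triad on the lowered second degree.
So the chord is E-G#-B.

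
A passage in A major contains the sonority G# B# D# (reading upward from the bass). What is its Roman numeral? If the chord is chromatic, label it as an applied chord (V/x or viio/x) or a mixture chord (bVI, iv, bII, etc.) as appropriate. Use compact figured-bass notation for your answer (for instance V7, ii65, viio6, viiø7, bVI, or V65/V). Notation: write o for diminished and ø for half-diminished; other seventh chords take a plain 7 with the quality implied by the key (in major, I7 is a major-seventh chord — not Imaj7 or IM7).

The pitches G#-B#-D# form a major triad rooted on G#.
G# is not a diatonic chord root with this quality in A major, but it lies a perfect fifth above C# (iii), so the chord functions as an applied dominant of iii.

V/iii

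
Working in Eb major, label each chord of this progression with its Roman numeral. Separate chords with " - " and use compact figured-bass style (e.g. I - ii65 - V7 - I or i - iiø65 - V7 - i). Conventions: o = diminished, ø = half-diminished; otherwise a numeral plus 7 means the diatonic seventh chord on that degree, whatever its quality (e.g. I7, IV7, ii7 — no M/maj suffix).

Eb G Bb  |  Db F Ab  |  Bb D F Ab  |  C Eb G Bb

Eb-G-Bb: root Eb is the tonic; major triad there is I.
Db-F-Ab: major triad on Db — chromatic; bVII (borrowed from the parallel minor).
Bb-D-F-Ab: dominant seventh chord on Bb = scale degree 5 → V7.
C-Eb-G-Bb: root C is the submediant; minor seventh chord there is vi7.

I - bVII - V7 - vi7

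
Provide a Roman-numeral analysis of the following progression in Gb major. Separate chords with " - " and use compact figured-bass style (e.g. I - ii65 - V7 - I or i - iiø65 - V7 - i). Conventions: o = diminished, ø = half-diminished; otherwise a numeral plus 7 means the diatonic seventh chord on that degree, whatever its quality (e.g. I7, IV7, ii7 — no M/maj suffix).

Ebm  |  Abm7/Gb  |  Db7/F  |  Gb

vi - ii42 - V65 - I

Ebm has root Eb, degree 6 in Gb major, so vi.
Abm7/Gb: minor seventh chord on Ab = scale degree 2 → ii42.
Db7/F: root Db is the dominant; dominant seventh chord there is V65.
Gb: major triad on Gb = scale degree 1 → I.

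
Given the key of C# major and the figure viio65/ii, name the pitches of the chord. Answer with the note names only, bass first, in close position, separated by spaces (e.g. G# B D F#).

E# G# B C##

The slash marks an applied leading-tone chord: viio of ii. In C# major, ii is D#, so the leading tone to it is C##, a half step below.
Building a fully diminished seventh chord on C## gives C##-E#-G#-B.
With the 65 figure the chord is in first inversion; from the bass E# upward in close position it reads E#-G#-B-C##.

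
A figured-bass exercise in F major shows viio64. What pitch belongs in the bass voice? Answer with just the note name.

viio in F major has root E; the chord is E-G-Bb.
The figure 64 means second inversion — the fifth is in the bass.

Bb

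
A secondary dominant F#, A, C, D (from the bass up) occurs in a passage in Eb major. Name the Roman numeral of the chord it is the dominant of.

iii

The chord is a dominant seventh chord on D.
A dominant resolves down a perfect fifth: D → G. In Eb major, G is scale degree 3, i.e. iii.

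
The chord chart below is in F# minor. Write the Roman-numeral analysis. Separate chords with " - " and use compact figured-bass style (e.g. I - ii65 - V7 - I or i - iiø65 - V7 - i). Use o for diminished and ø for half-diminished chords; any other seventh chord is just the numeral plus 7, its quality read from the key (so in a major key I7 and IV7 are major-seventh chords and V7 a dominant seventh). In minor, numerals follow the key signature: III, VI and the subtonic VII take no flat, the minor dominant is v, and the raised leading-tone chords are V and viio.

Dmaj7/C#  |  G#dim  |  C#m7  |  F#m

VI42 - iio - v7 - i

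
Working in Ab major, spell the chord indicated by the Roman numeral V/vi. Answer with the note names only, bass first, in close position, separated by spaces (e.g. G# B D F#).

C E G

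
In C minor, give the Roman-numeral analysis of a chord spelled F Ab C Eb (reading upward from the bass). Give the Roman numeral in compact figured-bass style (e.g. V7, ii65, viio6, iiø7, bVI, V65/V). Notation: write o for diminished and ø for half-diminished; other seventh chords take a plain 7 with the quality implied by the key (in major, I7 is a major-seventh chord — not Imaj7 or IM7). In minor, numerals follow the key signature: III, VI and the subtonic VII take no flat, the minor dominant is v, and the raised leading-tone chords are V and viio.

iv7

Stacked in thirds the chord is F-Ab-C-Eb: a minor seventh chord on F.
F is scale degree 4 in C minor, and a minor seventh chord on that degree is written iv7.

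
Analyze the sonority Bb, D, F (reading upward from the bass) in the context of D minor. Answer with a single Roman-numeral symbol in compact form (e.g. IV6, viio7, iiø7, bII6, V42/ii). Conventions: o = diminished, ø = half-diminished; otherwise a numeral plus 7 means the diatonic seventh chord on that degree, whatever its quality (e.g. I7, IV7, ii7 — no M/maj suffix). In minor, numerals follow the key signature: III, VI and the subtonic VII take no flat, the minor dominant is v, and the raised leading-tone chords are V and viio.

VI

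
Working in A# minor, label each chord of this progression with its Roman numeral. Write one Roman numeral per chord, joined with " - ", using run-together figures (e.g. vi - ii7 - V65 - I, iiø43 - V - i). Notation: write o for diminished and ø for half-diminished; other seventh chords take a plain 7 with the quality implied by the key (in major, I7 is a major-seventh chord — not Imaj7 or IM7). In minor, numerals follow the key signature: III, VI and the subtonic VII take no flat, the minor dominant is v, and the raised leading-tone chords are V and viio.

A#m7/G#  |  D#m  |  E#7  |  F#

A#m7/G#: minor seventh chord on A# = scale degree 1 → i42.
D#m: minor triad on D# = scale degree 4 → iv.
E#7 has root E#, degree 5 in A# minor, so V7.
F#: root F# is the submediant; major triad there is VI.

i42 - iv - V7 - VI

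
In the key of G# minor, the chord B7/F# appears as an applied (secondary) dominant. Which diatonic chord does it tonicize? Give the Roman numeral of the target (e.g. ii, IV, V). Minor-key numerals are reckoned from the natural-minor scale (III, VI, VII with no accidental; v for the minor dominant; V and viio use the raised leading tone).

The chord is a dominant seventh chord on B.
A dominant resolves down a perfect fifth: B → E. In G# minor, E is scale degree 6, i.e. VI.

VI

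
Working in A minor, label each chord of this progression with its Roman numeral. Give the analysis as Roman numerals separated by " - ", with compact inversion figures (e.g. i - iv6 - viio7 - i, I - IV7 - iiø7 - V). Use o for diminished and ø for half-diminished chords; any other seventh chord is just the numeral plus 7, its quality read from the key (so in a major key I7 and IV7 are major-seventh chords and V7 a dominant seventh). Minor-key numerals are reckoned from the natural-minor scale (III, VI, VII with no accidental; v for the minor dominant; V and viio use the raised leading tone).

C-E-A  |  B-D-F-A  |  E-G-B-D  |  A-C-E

C-E-A has root A, degree 1 in A minor, so i6.
B-D-F-A: root B is the supertonic; half-diminished seventh chord there is iiø7.
E-G-B-D: root E is the dominant; minor seventh chord there is v7.
A-C-E: root A is the tonic; minor triad there is i.

i6 - iiø7 - v7 - i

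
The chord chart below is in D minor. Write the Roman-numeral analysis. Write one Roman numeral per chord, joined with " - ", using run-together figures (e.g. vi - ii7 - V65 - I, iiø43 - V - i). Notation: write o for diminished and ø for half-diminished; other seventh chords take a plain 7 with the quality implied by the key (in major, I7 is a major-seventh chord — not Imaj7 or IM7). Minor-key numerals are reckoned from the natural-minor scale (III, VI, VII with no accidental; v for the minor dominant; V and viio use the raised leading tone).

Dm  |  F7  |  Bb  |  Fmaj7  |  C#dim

i - V7/VI - VI - III7 - viio

Dm: root D is the tonic; minor triad there is i.
F7: a dominant seventh chord on F, the applied dominant of VI → V7/VI.
Bb has root Bb, degree 6 in D minor, so VI.
Fmaj7 has root F, degree 3 in D minor, so III7.
C#dim: root C# is the leading tone; diminished triad there is viio.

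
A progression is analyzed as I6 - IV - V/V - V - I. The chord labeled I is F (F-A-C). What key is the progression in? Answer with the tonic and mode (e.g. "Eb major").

F major

I is given as F-A-C — a major triad with root F.
If F is scale degree 1 and the mode makes that degree carry a major triad, the tonic is F and the mode is major.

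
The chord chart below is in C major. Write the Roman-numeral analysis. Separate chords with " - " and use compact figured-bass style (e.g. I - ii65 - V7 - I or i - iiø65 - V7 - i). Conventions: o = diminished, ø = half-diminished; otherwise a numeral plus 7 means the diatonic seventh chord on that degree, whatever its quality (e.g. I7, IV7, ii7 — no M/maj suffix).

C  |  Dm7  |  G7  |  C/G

I - ii7 - V7 - I64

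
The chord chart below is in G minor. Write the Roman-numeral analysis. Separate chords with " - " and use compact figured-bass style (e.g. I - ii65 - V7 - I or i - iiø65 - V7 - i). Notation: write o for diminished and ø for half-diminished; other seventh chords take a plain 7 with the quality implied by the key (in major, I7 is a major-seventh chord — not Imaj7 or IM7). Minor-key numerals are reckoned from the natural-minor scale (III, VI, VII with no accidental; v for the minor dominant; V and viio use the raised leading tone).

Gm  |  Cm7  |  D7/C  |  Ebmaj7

i - iv7 - V42 - VI7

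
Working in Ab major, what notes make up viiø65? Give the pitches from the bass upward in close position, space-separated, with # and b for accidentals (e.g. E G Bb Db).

Bb Db F G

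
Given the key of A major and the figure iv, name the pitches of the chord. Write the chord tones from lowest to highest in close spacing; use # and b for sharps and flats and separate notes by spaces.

Scale degree 4 in A major is D; here the chord built on it is altered to a minor triad. iv is the minor subdominant, borrowed from the parallel minor.
So the chord is D-F-A, a minor triad.

D F A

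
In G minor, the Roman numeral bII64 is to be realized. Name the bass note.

bII in G minor has root Ab; the chord is Ab-C-Eb.
The figure 64 means second inversion — the fifth is in the bass.

Eb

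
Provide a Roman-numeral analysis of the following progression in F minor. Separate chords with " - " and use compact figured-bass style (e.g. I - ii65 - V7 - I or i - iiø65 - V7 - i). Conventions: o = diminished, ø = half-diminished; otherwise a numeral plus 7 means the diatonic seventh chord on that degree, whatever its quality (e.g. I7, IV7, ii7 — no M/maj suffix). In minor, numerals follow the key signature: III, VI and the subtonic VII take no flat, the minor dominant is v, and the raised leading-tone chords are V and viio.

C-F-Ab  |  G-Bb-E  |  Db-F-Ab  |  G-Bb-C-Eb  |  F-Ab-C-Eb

i64 - viio6 - VI - v43 - i7

C-F-Ab: root F is the tonic; minor triad there is i64.
G-Bb-E has root E, degree 7 in F minor, so viio6.
Db-F-Ab: root Db is the submediant; major triad there is VI.
G-Bb-C-Eb has root C, degree 5 in F minor, so v43.
F-Ab-C-Eb has root F, degree 1 in F minor, so i7.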